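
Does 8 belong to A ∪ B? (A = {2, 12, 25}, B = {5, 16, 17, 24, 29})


A = {2, 12, 25}, B = {5, 16, 17, 24, 29}
A ∪ B = all elements in A or B
A ∪ B = {2, 5, 12, 16, 17, 24, 25, 29}
Checking if 8 ∈ A ∪ B
8 is not in A ∪ B → False

8 ∉ A ∪ B


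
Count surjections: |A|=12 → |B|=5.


n = |A| = 12, k = |B| = 5. Surjections via inclusion-exclusion:
S(n,k) = Σ(-1)^i × C(k,i) × (k-i)^n, i=0 to k
i=0: (-1)^0×C(5,0)×5^12 = 244140625
i=1: (-1)^1×C(5,1)×4^12 = -83886080
i=2: (-1)^2×C(5,2)×3^12 = 5314410
i=3: (-1)^3×C(5,3)×2^12 = -40960
i=4: (-1)^4×C(5,4)×1^12 = 5
i=5: (-1)^5×C(5,5)×0^12 = 0
Total = 165528000

Number of surjections = 165528000


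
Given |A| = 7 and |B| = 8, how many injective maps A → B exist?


An injection sends each of |A| = 7 inputs to a distinct output in B.
# injections = |B|·(|B|-1)·…·(|B|-|A|+1) = 8! / (8 - 7)!
= 8 × 7 × 6 × 5 × 4 × 3 × 2
= 40320

Number of injections = 40320


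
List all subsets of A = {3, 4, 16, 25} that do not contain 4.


A subset of A that omits 4 is a subset of A \ {4}, so there are 2^(n-1) = 2^3 = 8 of them.
Subsets excluding 4: ∅, {3}, {16}, {25}, {3, 16}, {3, 25}, {16, 25}, {3, 16, 25}

Subsets excluding 4 (8 total): ∅, {3}, {16}, {25}, {3, 16}, {3, 25}, {16, 25}, {3, 16, 25}


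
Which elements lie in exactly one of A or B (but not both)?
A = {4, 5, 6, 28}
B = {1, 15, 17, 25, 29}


A △ B = (A \ B) ∪ (B \ A) = elements in exactly one of A or B
A \ B = {4, 5, 6, 28}
B \ A = {1, 15, 17, 25, 29}
A △ B = {1, 4, 5, 6, 15, 17, 25, 28, 29}

A △ B = {1, 4, 5, 6, 15, 17, 25, 28, 29}


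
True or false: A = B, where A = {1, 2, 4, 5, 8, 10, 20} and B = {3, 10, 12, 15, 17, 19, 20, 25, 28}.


Two sets are equal iff they have exactly the same elements.
A = {1, 2, 4, 5, 8, 10, 20}
B = {3, 10, 12, 15, 17, 19, 20, 25, 28}
Differences: {1, 2, 3, 4, 5, 8, 12, 15, 17, 19, 25, 28}
A ≠ B

No, A ≠ B


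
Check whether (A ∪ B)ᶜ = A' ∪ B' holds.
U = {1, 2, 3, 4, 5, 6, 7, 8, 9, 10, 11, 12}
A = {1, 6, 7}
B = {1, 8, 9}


LHS: A ∪ B = {1, 6, 7, 8, 9}
(A ∪ B)' = U \ (A ∪ B) = {2, 3, 4, 5, 10, 11, 12}
A' = {2, 3, 4, 5, 8, 9, 10, 11, 12}, B' = {2, 3, 4, 5, 6, 7, 10, 11, 12}
Claimed RHS: A' ∪ B' = {2, 3, 4, 5, 6, 7, 8, 9, 10, 11, 12}
Identity is INVALID: LHS = {2, 3, 4, 5, 10, 11, 12} but the RHS claimed here equals {2, 3, 4, 5, 6, 7, 8, 9, 10, 11, 12}. The correct form is (A ∪ B)' = A' ∩ B'.

Identity is invalid: (A ∪ B)' = {2, 3, 4, 5, 10, 11, 12} but A' ∪ B' = {2, 3, 4, 5, 6, 7, 8, 9, 10, 11, 12}. The correct De Morgan law is (A ∪ B)' = A' ∩ B'.


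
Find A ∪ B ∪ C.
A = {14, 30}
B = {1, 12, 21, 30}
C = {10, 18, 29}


A ∪ B = {1, 12, 14, 21, 30}
(A ∪ B) ∪ C = {1, 10, 12, 14, 18, 21, 29, 30}

A ∪ B ∪ C = {1, 10, 12, 14, 18, 21, 29, 30}


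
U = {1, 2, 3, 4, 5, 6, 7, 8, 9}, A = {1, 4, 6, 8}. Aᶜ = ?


Aᶜ = U \ A = elements in U but not in A
U = {1, 2, 3, 4, 5, 6, 7, 8, 9}
A = {1, 4, 6, 8}
Aᶜ = {2, 3, 5, 7, 9}

Aᶜ = {2, 3, 5, 7, 9}


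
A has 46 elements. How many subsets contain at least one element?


Total subsets = 2^n = 2^46 = 70368744177664
Non-empty subsets exclude the empty set: 2^n - 1
= 70368744177664 - 1
= 70368744177663

Number of non-empty subsets = 70368744177663


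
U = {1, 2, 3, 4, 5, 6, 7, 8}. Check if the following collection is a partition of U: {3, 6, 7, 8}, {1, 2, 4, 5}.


A partition requires: (1) non-empty parts, (2) pairwise disjoint, (3) union = U
Parts: {3, 6, 7, 8}, {1, 2, 4, 5}
Union of parts: {1, 2, 3, 4, 5, 6, 7, 8}
U = {1, 2, 3, 4, 5, 6, 7, 8}
All non-empty? True
Pairwise disjoint? True
Covers U? True

Yes, valid partition


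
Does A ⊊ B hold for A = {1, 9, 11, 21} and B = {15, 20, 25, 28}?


A ⊂ B requires: A ⊆ B AND A ≠ B.
A ⊆ B? No
A ⊄ B, so A is not a proper subset.

No, A is not a proper subset of B


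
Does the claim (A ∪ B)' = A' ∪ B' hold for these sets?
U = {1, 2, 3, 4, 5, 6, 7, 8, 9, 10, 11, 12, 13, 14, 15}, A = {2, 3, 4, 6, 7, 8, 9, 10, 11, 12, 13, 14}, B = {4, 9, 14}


LHS: A ∪ B = {2, 3, 4, 6, 7, 8, 9, 10, 11, 12, 13, 14}
(A ∪ B)' = U \ (A ∪ B) = {1, 5, 15}
A' = {1, 5, 15}, B' = {1, 2, 3, 5, 6, 7, 8, 10, 11, 12, 13, 15}
Claimed RHS: A' ∪ B' = {1, 2, 3, 5, 6, 7, 8, 10, 11, 12, 13, 15}
Identity is INVALID: LHS = {1, 5, 15} but the RHS claimed here equals {1, 2, 3, 5, 6, 7, 8, 10, 11, 12, 13, 15}. The correct form is (A ∪ B)' = A' ∩ B'.

Identity is invalid: (A ∪ B)' = {1, 5, 15} but A' ∪ B' = {1, 2, 3, 5, 6, 7, 8, 10, 11, 12, 13, 15}. The correct De Morgan law is (A ∪ B)' = A' ∩ B'.


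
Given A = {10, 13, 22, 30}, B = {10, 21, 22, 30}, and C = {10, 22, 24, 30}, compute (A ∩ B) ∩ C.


A ∩ B = {10, 22, 30}
(A ∩ B) ∩ C = {10, 22, 30}

A ∩ B ∩ C = {10, 22, 30}


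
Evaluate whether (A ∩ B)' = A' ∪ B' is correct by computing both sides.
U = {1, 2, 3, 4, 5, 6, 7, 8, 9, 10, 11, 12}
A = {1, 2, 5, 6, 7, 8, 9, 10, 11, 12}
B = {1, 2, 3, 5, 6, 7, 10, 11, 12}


LHS: A ∩ B = {1, 2, 5, 6, 7, 10, 11, 12}
(A ∩ B)' = U \ (A ∩ B) = {3, 4, 8, 9}
A' = {3, 4}, B' = {4, 8, 9}
Claimed RHS: A' ∪ B' = {3, 4, 8, 9}
Identity is VALID: LHS = RHS = {3, 4, 8, 9} ✓

Identity is valid. (A ∩ B)' = A' ∪ B' = {3, 4, 8, 9}


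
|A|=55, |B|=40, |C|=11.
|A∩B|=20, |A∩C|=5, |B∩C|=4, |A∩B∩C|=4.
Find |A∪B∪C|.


|A∪B∪C| = |A|+|B|+|C| - |A∩B|-|A∩C|-|B∩C| + |A∩B∩C|
= 55+40+11 - 20-5-4 + 4
= 106 - 29 + 4
= 81

|A ∪ B ∪ C| = 81


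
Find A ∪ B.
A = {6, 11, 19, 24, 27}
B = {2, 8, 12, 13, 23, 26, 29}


A ∪ B = all elements in A or B (or both)
A = {6, 11, 19, 24, 27}
B = {2, 8, 12, 13, 23, 26, 29}
A ∪ B = {2, 6, 8, 11, 12, 13, 19, 23, 24, 26, 27, 29}

A ∪ B = {2, 6, 8, 11, 12, 13, 19, 23, 24, 26, 27, 29}


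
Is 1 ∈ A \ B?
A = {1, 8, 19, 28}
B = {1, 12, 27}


A = {1, 8, 19, 28}, B = {1, 12, 27}
A \ B = elements in A but not in B
A \ B = {8, 19, 28}
Checking if 1 ∈ A \ B
1 is not in A \ B → False

1 ∉ A \ B


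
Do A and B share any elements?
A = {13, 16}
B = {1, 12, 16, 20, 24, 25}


Disjoint means A ∩ B = ∅.
A ∩ B = {16}
A ∩ B ≠ ∅, so A and B are NOT disjoint.

Yes — A and B share the element(s) of A ∩ B = {16}, so they are not disjoint


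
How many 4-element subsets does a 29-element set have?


C(n,k) = n! / (k!(n-k)!)
C(29,4) = 29! / (4!25!)
= 23751

C(29,4) = 23751


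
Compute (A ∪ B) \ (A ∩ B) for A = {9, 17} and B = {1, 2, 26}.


A △ B = (A \ B) ∪ (B \ A) = elements in exactly one of A or B
A \ B = {9, 17}
B \ A = {1, 2, 26}
A △ B = {1, 2, 9, 17, 26}

A △ B = {1, 2, 9, 17, 26}


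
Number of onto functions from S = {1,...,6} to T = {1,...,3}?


n = |S| = 6, k = |T| = 3. Surjections via inclusion-exclusion:
S(n,k) = Σ(-1)^i × C(k,i) × (k-i)^n, i=0 to k
i=0: (-1)^0×C(3,0)×3^6 = 729
i=1: (-1)^1×C(3,1)×2^6 = -192
i=2: (-1)^2×C(3,2)×1^6 = 3
i=3: (-1)^3×C(3,3)×0^6 = 0
Total = 540

Number of surjections = 540


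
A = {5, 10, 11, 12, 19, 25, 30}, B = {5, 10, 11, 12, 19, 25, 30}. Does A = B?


Two sets are equal iff they have exactly the same elements.
A = {5, 10, 11, 12, 19, 25, 30}
B = {5, 10, 11, 12, 19, 25, 30}
Same elements → A = B

Yes, A = B


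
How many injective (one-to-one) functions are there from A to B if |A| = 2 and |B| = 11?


An injection sends each of |A| = 2 inputs to a distinct output in B.
# injections = |B|·(|B|-1)·…·(|B|-|A|+1) = 11! / (11 - 2)!
= 11 × 10
= 110

Number of injections = 110


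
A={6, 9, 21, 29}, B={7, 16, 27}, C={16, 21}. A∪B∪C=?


A ∪ B = {6, 7, 9, 16, 21, 27, 29}
(A ∪ B) ∪ C = {6, 7, 9, 16, 21, 27, 29}

A ∪ B ∪ C = {6, 7, 9, 16, 21, 27, 29}


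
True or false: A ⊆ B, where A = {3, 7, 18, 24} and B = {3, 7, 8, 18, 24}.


A ⊆ B means every element of A is in B.
All elements of A are in B.
So A ⊆ B.

Yes, A ⊆ B


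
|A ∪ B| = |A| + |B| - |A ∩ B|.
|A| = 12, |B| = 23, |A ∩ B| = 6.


|A ∪ B| = |A| + |B| - |A ∩ B|
= 12 + 23 - 6
= 29

|A ∪ B| = 29


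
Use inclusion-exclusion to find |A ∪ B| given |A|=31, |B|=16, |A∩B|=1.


|A ∪ B| = |A| + |B| - |A ∩ B|
= 31 + 16 - 1
= 46

|A ∪ B| = 46


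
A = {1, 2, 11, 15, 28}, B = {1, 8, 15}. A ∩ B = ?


A ∩ B = elements in both A and B
A = {1, 2, 11, 15, 28}
B = {1, 8, 15}
A ∩ B = {1, 15}

A ∩ B = {1, 15}


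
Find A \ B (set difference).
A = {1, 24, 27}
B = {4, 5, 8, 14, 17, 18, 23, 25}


A \ B = elements in A but not in B
A = {1, 24, 27}
B = {4, 5, 8, 14, 17, 18, 23, 25}
Remove from A any elements in B
A \ B = {1, 24, 27}

A \ B = {1, 24, 27}


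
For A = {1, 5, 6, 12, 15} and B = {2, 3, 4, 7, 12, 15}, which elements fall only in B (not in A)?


A = {1, 5, 6, 12, 15}
B = {2, 3, 4, 7, 12, 15}
Region: only in B (not in A)
Elements: {2, 3, 4, 7}

Elements only in B (not in A): {2, 3, 4, 7}


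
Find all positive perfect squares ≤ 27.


Checking each candidate:
Condition: positive perfect squares ≤ 27
Result = {1, 4, 9, 16, 25}

{1, 4, 9, 16, 25}


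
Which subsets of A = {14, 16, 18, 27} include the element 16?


A subset of A contains 16 iff the remaining 3 elements form any subset of A \ {16}.
Count: 2^(n-1) = 2^3 = 8
Subsets containing 16: {16}, {14, 16}, {16, 18}, {16, 27}, {14, 16, 18}, {14, 16, 27}, {16, 18, 27}, {14, 16, 18, 27}

Subsets containing 16 (8 total): {16}, {14, 16}, {16, 18}, {16, 27}, {14, 16, 18}, {14, 16, 27}, {16, 18, 27}, {14, 16, 18, 27}


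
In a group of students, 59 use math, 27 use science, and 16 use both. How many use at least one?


|A ∪ B| = |A| + |B| - |A ∩ B|
= 59 + 27 - 16
= 70

|A ∪ B| = 70


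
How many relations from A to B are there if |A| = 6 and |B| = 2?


A relation from A to B is any subset of A × B.
|A × B| = 6 × 2 = 12
# relations = 2^|A × B| = 2^12 = 4096

Number of relations = 4096


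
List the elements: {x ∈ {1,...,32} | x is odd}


Checking each candidate:
Condition: odd numbers in {1,...,32}
Result = {1, 3, 5, 7, 9, 11, 13, 15, 17, 19, 21, 23, 25, 27, 29, 31}

{1, 3, 5, 7, 9, 11, 13, 15, 17, 19, 21, 23, 25, 27, 29, 31}


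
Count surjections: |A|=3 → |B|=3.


n = |A| = 3, k = |B| = 3. Surjections via inclusion-exclusion:
S(n,k) = Σ(-1)^i × C(k,i) × (k-i)^n, i=0 to k
i=0: (-1)^0×C(3,0)×3^3 = 27
i=1: (-1)^1×C(3,1)×2^3 = -24
i=2: (-1)^2×C(3,2)×1^3 = 3
i=3: (-1)^3×C(3,3)×0^3 = 0
Total = 6

Number of surjections = 6


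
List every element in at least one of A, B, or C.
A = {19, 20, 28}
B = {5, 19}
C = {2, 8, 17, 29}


A ∪ B = {5, 19, 20, 28}
(A ∪ B) ∪ C = {2, 5, 8, 17, 19, 20, 28, 29}

A ∪ B ∪ C = {2, 5, 8, 17, 19, 20, 28, 29}


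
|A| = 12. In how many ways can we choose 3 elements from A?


C(n,k) = n! / (k!(n-k)!)
C(12,3) = 12! / (3!9!)
= 220

C(12,3) = 220


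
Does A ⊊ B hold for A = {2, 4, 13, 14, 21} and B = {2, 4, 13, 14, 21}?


A ⊂ B requires: A ⊆ B AND A ≠ B.
A ⊆ B? Yes
A = B? Yes
A = B, so A is not a PROPER subset.

No, A is not a proper subset of B


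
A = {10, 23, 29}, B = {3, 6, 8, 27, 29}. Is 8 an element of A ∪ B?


A = {10, 23, 29}, B = {3, 6, 8, 27, 29}
A ∪ B = all elements in A or B
A ∪ B = {3, 6, 8, 10, 23, 27, 29}
Checking if 8 ∈ A ∪ B
8 is in A ∪ B → True

8 ∈ A ∪ B


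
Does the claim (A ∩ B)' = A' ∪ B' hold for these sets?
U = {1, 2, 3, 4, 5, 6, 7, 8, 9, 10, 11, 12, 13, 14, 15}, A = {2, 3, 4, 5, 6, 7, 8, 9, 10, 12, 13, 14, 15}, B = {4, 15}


LHS: A ∩ B = {4, 15}
(A ∩ B)' = U \ (A ∩ B) = {1, 2, 3, 5, 6, 7, 8, 9, 10, 11, 12, 13, 14}
A' = {1, 11}, B' = {1, 2, 3, 5, 6, 7, 8, 9, 10, 11, 12, 13, 14}
Claimed RHS: A' ∪ B' = {1, 2, 3, 5, 6, 7, 8, 9, 10, 11, 12, 13, 14}
Identity is VALID: LHS = RHS = {1, 2, 3, 5, 6, 7, 8, 9, 10, 11, 12, 13, 14} ✓

Identity is valid. (A ∩ B)' = A' ∪ B' = {1, 2, 3, 5, 6, 7, 8, 9, 10, 11, 12, 13, 14}


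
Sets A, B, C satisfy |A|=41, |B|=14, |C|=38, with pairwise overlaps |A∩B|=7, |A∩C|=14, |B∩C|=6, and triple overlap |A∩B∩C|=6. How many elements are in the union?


|A∪B∪C| = |A|+|B|+|C| - |A∩B|-|A∩C|-|B∩C| + |A∩B∩C|
= 41+14+38 - 7-14-6 + 6
= 93 - 27 + 6
= 72

|A ∪ B ∪ C| = 72


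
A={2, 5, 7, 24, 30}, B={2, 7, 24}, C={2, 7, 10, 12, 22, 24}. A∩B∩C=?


A ∩ B = {2, 7, 24}
(A ∩ B) ∩ C = {2, 7, 24}

A ∩ B ∩ C = {2, 7, 24}


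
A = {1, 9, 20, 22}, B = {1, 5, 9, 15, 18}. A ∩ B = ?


A ∩ B = elements in both A and B
A = {1, 9, 20, 22}
B = {1, 5, 9, 15, 18}
A ∩ B = {1, 9}

A ∩ B = {1, 9}


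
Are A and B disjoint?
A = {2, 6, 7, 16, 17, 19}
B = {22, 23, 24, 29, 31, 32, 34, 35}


Disjoint means A ∩ B = ∅.
A ∩ B = ∅
A ∩ B = ∅, so A and B are disjoint.

Yes, A and B are disjoint


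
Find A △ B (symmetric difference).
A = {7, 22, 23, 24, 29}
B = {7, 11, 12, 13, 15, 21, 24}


A △ B = (A \ B) ∪ (B \ A) = elements in exactly one of A or B
A \ B = {22, 23, 29}
B \ A = {11, 12, 13, 15, 21}
A △ B = {11, 12, 13, 15, 21, 22, 23, 29}

A △ B = {11, 12, 13, 15, 21, 22, 23, 29}


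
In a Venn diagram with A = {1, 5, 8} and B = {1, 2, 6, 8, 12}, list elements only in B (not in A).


A = {1, 5, 8}
B = {1, 2, 6, 8, 12}
Region: only in B (not in A)
Elements: {2, 6, 12}

Elements only in B (not in A): {2, 6, 12}


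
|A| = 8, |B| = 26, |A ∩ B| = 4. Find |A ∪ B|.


|A ∪ B| = |A| + |B| - |A ∩ B|
= 8 + 26 - 4
= 30

|A ∪ B| = 30


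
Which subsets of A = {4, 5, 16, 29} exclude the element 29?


A subset of A that omits 29 is a subset of A \ {29}, so there are 2^(n-1) = 2^3 = 8 of them.
Subsets excluding 29: ∅, {4}, {5}, {16}, {4, 5}, {4, 16}, {5, 16}, {4, 5, 16}

Subsets excluding 29 (8 total): ∅, {4}, {5}, {16}, {4, 5}, {4, 16}, {5, 16}, {4, 5, 16}


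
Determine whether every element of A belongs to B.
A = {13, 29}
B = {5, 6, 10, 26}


A ⊆ B means every element of A is in B.
Elements in A not in B: {13, 29}
So A ⊄ B.

No, A ⊄ B


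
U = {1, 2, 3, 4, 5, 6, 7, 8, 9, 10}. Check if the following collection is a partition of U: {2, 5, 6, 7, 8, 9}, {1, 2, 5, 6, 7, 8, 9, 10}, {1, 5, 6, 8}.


A partition requires: (1) non-empty parts, (2) pairwise disjoint, (3) union = U
Parts: {2, 5, 6, 7, 8, 9}, {1, 2, 5, 6, 7, 8, 9, 10}, {1, 5, 6, 8}
Union of parts: {1, 2, 5, 6, 7, 8, 9, 10}
U = {1, 2, 3, 4, 5, 6, 7, 8, 9, 10}
All non-empty? True
Pairwise disjoint? False
Covers U? False

No, not a valid partition


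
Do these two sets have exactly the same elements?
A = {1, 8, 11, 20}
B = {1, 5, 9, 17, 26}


Two sets are equal iff they have exactly the same elements.
A = {1, 8, 11, 20}
B = {1, 5, 9, 17, 26}
Differences: {5, 8, 9, 11, 17, 20, 26}
A ≠ B

No, A ≠ B


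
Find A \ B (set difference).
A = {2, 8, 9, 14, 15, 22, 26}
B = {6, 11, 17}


A \ B = elements in A but not in B
A = {2, 8, 9, 14, 15, 22, 26}
B = {6, 11, 17}
Remove from A any elements in B
A \ B = {2, 8, 9, 14, 15, 22, 26}

A \ B = {2, 8, 9, 14, 15, 22, 26}


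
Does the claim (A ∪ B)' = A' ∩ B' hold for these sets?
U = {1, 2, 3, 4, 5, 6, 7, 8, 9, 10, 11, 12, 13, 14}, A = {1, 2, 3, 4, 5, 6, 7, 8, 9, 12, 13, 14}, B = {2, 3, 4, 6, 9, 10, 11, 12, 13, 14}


LHS: A ∪ B = {1, 2, 3, 4, 5, 6, 7, 8, 9, 10, 11, 12, 13, 14}
(A ∪ B)' = U \ (A ∪ B) = ∅
A' = {10, 11}, B' = {1, 5, 7, 8}
Claimed RHS: A' ∩ B' = ∅
Identity is VALID: LHS = RHS = ∅ ✓

Identity is valid. (A ∪ B)' = A' ∩ B' = ∅


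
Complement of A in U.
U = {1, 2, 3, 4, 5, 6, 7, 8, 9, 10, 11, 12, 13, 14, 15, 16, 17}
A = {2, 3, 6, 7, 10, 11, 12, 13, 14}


Aᶜ = U \ A = elements in U but not in A
U = {1, 2, 3, 4, 5, 6, 7, 8, 9, 10, 11, 12, 13, 14, 15, 16, 17}
A = {2, 3, 6, 7, 10, 11, 12, 13, 14}
Aᶜ = {1, 4, 5, 8, 9, 15, 16, 17}

Aᶜ = {1, 4, 5, 8, 9, 15, 16, 17}


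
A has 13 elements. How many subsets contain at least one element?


Total subsets = 2^n = 2^13 = 8192
Non-empty subsets exclude the empty set: 2^n - 1
= 8192 - 1
= 8191

Number of non-empty subsets = 8191


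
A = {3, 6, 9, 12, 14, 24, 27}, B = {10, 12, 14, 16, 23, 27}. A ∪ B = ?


A ∪ B = all elements in A or B (or both)
A = {3, 6, 9, 12, 14, 24, 27}
B = {10, 12, 14, 16, 23, 27}
A ∪ B = {3, 6, 9, 10, 12, 14, 16, 23, 24, 27}

A ∪ B = {3, 6, 9, 10, 12, 14, 16, 23, 24, 27}


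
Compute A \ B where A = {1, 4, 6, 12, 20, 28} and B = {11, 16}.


A \ B = elements in A but not in B
A = {1, 4, 6, 12, 20, 28}
B = {11, 16}
Remove from A any elements in B
A \ B = {1, 4, 6, 12, 20, 28}

A \ B = {1, 4, 6, 12, 20, 28}


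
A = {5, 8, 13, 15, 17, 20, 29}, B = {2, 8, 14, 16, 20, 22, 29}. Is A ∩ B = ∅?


Disjoint means A ∩ B = ∅.
A ∩ B = {8, 20, 29}
A ∩ B ≠ ∅, so A and B are NOT disjoint.

No, A and B are not disjoint (A ∩ B = {8, 20, 29})


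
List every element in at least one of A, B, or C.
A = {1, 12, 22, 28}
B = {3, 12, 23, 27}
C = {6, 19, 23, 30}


A ∪ B = {1, 3, 12, 22, 23, 27, 28}
(A ∪ B) ∪ C = {1, 3, 6, 12, 19, 22, 23, 27, 28, 30}

A ∪ B ∪ C = {1, 3, 6, 12, 19, 22, 23, 27, 28, 30}


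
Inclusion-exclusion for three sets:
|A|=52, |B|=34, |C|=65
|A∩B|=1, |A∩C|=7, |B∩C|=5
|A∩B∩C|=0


|A∪B∪C| = |A|+|B|+|C| - |A∩B|-|A∩C|-|B∩C| + |A∩B∩C|
= 52+34+65 - 1-7-5 + 0
= 151 - 13 + 0
= 138

|A ∪ B ∪ C| = 138


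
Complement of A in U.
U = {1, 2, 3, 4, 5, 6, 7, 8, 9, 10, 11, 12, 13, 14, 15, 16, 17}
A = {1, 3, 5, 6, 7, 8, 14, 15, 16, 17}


Aᶜ = U \ A = elements in U but not in A
U = {1, 2, 3, 4, 5, 6, 7, 8, 9, 10, 11, 12, 13, 14, 15, 16, 17}
A = {1, 3, 5, 6, 7, 8, 14, 15, 16, 17}
Aᶜ = {2, 4, 9, 10, 11, 12, 13}

Aᶜ = {2, 4, 9, 10, 11, 12, 13}


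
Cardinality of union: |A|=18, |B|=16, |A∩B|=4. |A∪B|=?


|A ∪ B| = |A| + |B| - |A ∩ B|
= 18 + 16 - 4
= 30

|A ∪ B| = 30


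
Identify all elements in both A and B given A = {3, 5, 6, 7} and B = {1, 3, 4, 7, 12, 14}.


A = {3, 5, 6, 7}
B = {1, 3, 4, 7, 12, 14}
Region: in both A and B
Elements: {3, 7}

Elements in both A and B: {3, 7}


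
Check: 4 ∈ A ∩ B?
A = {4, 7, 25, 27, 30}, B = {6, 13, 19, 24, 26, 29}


A = {4, 7, 25, 27, 30}, B = {6, 13, 19, 24, 26, 29}
A ∩ B = elements in both A and B
A ∩ B = ∅
Checking if 4 ∈ A ∩ B
4 is not in A ∩ B → False

4 ∉ A ∩ B


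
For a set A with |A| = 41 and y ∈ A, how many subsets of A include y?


Subsets of A containing y correspond to subsets of A \ {y}, which has 40 elements.
Count = 2^(n-1) = 2^40
= 1099511627776

Number of subsets containing y = 1099511627776


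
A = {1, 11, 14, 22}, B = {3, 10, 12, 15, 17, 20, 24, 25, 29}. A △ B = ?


A △ B = (A \ B) ∪ (B \ A) = elements in exactly one of A or B
A \ B = {1, 11, 14, 22}
B \ A = {3, 10, 12, 15, 17, 20, 24, 25, 29}
A △ B = {1, 3, 10, 11, 12, 14, 15, 17, 20, 22, 24, 25, 29}

A △ B = {1, 3, 10, 11, 12, 14, 15, 17, 20, 22, 24, 25, 29}


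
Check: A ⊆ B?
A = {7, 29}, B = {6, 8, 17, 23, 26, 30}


A ⊆ B means every element of A is in B.
Elements in A not in B: {7, 29}
So A ⊄ B.

No, A ⊄ B


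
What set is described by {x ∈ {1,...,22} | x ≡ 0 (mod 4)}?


Checking each candidate:
Condition: x in {1,...,22} with x ≡ 0 (mod 4)
Result = {4, 8, 12, 16, 20}

{4, 8, 12, 16, 20}


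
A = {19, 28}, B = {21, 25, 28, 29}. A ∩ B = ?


A ∩ B = elements in both A and B
A = {19, 28}
B = {21, 25, 28, 29}
A ∩ B = {28}

A ∩ B = {28}


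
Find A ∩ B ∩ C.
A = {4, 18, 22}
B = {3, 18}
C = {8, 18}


A ∩ B = {18}
(A ∩ B) ∩ C = {18}

A ∩ B ∩ C = {18}


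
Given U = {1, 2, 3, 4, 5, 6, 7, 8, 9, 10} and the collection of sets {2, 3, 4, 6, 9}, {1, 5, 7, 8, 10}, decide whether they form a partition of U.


A partition requires: (1) non-empty parts, (2) pairwise disjoint, (3) union = U
Parts: {2, 3, 4, 6, 9}, {1, 5, 7, 8, 10}
Union of parts: {1, 2, 3, 4, 5, 6, 7, 8, 9, 10}
U = {1, 2, 3, 4, 5, 6, 7, 8, 9, 10}
All non-empty? True
Pairwise disjoint? True
Covers U? True

Yes, valid partition


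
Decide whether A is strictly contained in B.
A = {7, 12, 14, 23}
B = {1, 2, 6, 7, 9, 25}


A ⊂ B requires: A ⊆ B AND A ≠ B.
A ⊆ B? No
A ⊄ B, so A is not a proper subset.

No, A is not a proper subset of B


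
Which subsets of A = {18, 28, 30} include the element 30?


A subset of A contains 30 iff the remaining 2 elements form any subset of A \ {30}.
Count: 2^(n-1) = 2^2 = 4
Subsets containing 30: {30}, {18, 30}, {28, 30}, {18, 28, 30}

Subsets containing 30 (4 total): {30}, {18, 30}, {28, 30}, {18, 28, 30}


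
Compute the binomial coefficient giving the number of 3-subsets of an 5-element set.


C(n,k) = n! / (k!(n-k)!)
C(5,3) = 5! / (3!2!)
= 10

C(5,3) = 10


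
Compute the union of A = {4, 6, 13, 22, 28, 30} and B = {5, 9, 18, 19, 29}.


A ∪ B = all elements in A or B (or both)
A = {4, 6, 13, 22, 28, 30}
B = {5, 9, 18, 19, 29}
A ∪ B = {4, 5, 6, 9, 13, 18, 19, 22, 28, 29, 30}

A ∪ B = {4, 5, 6, 9, 13, 18, 19, 22, 28, 29, 30}


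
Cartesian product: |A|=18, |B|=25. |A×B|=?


|A × B| = |A| × |B|
= 18 × 25
= 450

|A × B| = 450


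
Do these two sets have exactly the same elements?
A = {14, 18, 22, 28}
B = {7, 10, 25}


Two sets are equal iff they have exactly the same elements.
A = {14, 18, 22, 28}
B = {7, 10, 25}
Differences: {7, 10, 14, 18, 22, 25, 28}
A ≠ B

No, A ≠ B


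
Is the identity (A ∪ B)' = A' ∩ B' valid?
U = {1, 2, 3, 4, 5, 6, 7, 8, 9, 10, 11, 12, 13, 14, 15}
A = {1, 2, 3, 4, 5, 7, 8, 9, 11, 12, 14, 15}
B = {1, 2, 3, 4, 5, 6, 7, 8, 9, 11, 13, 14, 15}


LHS: A ∪ B = {1, 2, 3, 4, 5, 6, 7, 8, 9, 11, 12, 13, 14, 15}
(A ∪ B)' = U \ (A ∪ B) = {10}
A' = {6, 10, 13}, B' = {10, 12}
Claimed RHS: A' ∩ B' = {10}
Identity is VALID: LHS = RHS = {10} ✓

Identity is valid. (A ∪ B)' = A' ∩ B' = {10}


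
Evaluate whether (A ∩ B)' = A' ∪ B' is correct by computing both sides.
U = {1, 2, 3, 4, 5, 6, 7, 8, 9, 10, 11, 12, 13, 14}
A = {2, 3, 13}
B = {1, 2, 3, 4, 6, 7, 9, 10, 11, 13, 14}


LHS: A ∩ B = {2, 3, 13}
(A ∩ B)' = U \ (A ∩ B) = {1, 4, 5, 6, 7, 8, 9, 10, 11, 12, 14}
A' = {1, 4, 5, 6, 7, 8, 9, 10, 11, 12, 14}, B' = {5, 8, 12}
Claimed RHS: A' ∪ B' = {1, 4, 5, 6, 7, 8, 9, 10, 11, 12, 14}
Identity is VALID: LHS = RHS = {1, 4, 5, 6, 7, 8, 9, 10, 11, 12, 14} ✓

Identity is valid. (A ∩ B)' = A' ∪ B' = {1, 4, 5, 6, 7, 8, 9, 10, 11, 12, 14}


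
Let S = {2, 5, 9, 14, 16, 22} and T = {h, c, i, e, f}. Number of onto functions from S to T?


n = |S| = 6, k = |T| = 5. Surjections via inclusion-exclusion:
S(n,k) = Σ(-1)^i × C(k,i) × (k-i)^n, i=0 to k
i=0: (-1)^0×C(5,0)×5^6 = 15625
i=1: (-1)^1×C(5,1)×4^6 = -20480
i=2: (-1)^2×C(5,2)×3^6 = 7290
i=3: (-1)^3×C(5,3)×2^6 = -640
i=4: (-1)^4×C(5,4)×1^6 = 5
i=5: (-1)^5×C(5,5)×0^6 = 0
Total = 1800

Number of surjections = 1800


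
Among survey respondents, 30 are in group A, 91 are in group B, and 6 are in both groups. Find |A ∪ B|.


|A ∪ B| = |A| + |B| - |A ∩ B|
= 30 + 91 - 6
= 115

|A ∪ B| = 115


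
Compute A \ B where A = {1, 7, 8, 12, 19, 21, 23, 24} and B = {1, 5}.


A \ B = elements in A but not in B
A = {1, 7, 8, 12, 19, 21, 23, 24}
B = {1, 5}
Remove from A any elements in B
A \ B = {7, 8, 12, 19, 21, 23, 24}

A \ B = {7, 8, 12, 19, 21, 23, 24}


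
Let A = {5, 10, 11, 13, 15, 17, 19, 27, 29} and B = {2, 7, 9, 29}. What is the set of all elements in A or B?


A ∪ B = all elements in A or B (or both)
A = {5, 10, 11, 13, 15, 17, 19, 27, 29}
B = {2, 7, 9, 29}
A ∪ B = {2, 5, 7, 9, 10, 11, 13, 15, 17, 19, 27, 29}

A ∪ B = {2, 5, 7, 9, 10, 11, 13, 15, 17, 19, 27, 29}


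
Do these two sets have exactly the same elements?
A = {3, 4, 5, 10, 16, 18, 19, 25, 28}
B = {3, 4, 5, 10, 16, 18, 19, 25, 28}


Two sets are equal iff they have exactly the same elements.
A = {3, 4, 5, 10, 16, 18, 19, 25, 28}
B = {3, 4, 5, 10, 16, 18, 19, 25, 28}
Same elements → A = B

Yes, A = B


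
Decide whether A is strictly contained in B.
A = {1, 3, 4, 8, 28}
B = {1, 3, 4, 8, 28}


A ⊂ B requires: A ⊆ B AND A ≠ B.
A ⊆ B? Yes
A = B? Yes
A = B, so A is not a PROPER subset.

No, A is not a proper subset of B


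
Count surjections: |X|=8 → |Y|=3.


n = |X| = 8, k = |Y| = 3. Surjections via inclusion-exclusion:
S(n,k) = Σ(-1)^i × C(k,i) × (k-i)^n, i=0 to k
i=0: (-1)^0×C(3,0)×3^8 = 6561
i=1: (-1)^1×C(3,1)×2^8 = -768
i=2: (-1)^2×C(3,2)×1^8 = 3
i=3: (-1)^3×C(3,3)×0^8 = 0
Total = 5796

Number of surjections = 5796


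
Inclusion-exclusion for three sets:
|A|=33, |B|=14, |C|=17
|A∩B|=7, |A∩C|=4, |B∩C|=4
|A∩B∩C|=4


|A∪B∪C| = |A|+|B|+|C| - |A∩B|-|A∩C|-|B∩C| + |A∩B∩C|
= 33+14+17 - 7-4-4 + 4
= 64 - 15 + 4
= 53

|A ∪ B ∪ C| = 53


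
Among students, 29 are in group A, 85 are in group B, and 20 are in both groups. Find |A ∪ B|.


|A ∪ B| = |A| + |B| - |A ∩ B|
= 29 + 85 - 20
= 94

|A ∪ B| = 94


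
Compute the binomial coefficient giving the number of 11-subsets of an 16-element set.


C(n,k) = n! / (k!(n-k)!)
C(16,11) = 16! / (11!5!)
= 4368

C(16,11) = 4368


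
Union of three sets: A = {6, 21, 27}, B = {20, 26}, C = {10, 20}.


A ∪ B = {6, 20, 21, 26, 27}
(A ∪ B) ∪ C = {6, 10, 20, 21, 26, 27}

A ∪ B ∪ C = {6, 10, 20, 21, 26, 27}


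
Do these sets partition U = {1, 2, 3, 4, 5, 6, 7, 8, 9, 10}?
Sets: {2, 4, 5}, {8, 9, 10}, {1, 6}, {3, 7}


A partition requires: (1) non-empty parts, (2) pairwise disjoint, (3) union = U
Parts: {2, 4, 5}, {8, 9, 10}, {1, 6}, {3, 7}
Union of parts: {1, 2, 3, 4, 5, 6, 7, 8, 9, 10}
U = {1, 2, 3, 4, 5, 6, 7, 8, 9, 10}
All non-empty? True
Pairwise disjoint? True
Covers U? True

Yes, valid partition


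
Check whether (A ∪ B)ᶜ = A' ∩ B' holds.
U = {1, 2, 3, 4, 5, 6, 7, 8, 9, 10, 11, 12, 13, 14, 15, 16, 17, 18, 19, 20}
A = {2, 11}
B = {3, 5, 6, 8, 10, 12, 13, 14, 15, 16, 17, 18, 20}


LHS: A ∪ B = {2, 3, 5, 6, 8, 10, 11, 12, 13, 14, 15, 16, 17, 18, 20}
(A ∪ B)' = U \ (A ∪ B) = {1, 4, 7, 9, 19}
A' = {1, 3, 4, 5, 6, 7, 8, 9, 10, 12, 13, 14, 15, 16, 17, 18, 19, 20}, B' = {1, 2, 4, 7, 9, 11, 19}
Claimed RHS: A' ∩ B' = {1, 4, 7, 9, 19}
Identity is VALID: LHS = RHS = {1, 4, 7, 9, 19} ✓

Identity is valid. (A ∪ B)' = A' ∩ B' = {1, 4, 7, 9, 19}


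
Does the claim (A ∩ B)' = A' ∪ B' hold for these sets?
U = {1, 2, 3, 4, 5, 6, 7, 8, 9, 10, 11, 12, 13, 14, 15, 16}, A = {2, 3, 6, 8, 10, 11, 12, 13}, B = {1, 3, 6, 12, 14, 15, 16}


LHS: A ∩ B = {3, 6, 12}
(A ∩ B)' = U \ (A ∩ B) = {1, 2, 4, 5, 7, 8, 9, 10, 11, 13, 14, 15, 16}
A' = {1, 4, 5, 7, 9, 14, 15, 16}, B' = {2, 4, 5, 7, 8, 9, 10, 11, 13}
Claimed RHS: A' ∪ B' = {1, 2, 4, 5, 7, 8, 9, 10, 11, 13, 14, 15, 16}
Identity is VALID: LHS = RHS = {1, 2, 4, 5, 7, 8, 9, 10, 11, 13, 14, 15, 16} ✓

Identity is valid. (A ∩ B)' = A' ∪ B' = {1, 2, 4, 5, 7, 8, 9, 10, 11, 13, 14, 15, 16}


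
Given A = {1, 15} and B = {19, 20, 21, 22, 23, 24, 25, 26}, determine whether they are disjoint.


Disjoint means A ∩ B = ∅.
A ∩ B = ∅
A ∩ B = ∅, so A and B are disjoint.

Yes, A and B are disjoint


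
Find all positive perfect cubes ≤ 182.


Checking each candidate:
Condition: positive perfect cubes ≤ 182
Result = {1, 8, 27, 64, 125}

{1, 8, 27, 64, 125}


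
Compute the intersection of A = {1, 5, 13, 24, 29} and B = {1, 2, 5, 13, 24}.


A ∩ B = elements in both A and B
A = {1, 5, 13, 24, 29}
B = {1, 2, 5, 13, 24}
A ∩ B = {1, 5, 13, 24}

A ∩ B = {1, 5, 13, 24}


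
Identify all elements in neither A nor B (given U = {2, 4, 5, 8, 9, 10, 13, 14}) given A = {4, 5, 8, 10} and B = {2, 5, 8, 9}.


A = {4, 5, 8, 10}
B = {2, 5, 8, 9}
Region: in neither A nor B (given U = {2, 4, 5, 8, 9, 10, 13, 14})
Elements: {13, 14}

Elements in neither A nor B (given U = {2, 4, 5, 8, 9, 10, 13, 14}): {13, 14}


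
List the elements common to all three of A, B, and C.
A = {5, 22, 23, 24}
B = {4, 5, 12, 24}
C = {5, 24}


A ∩ B = {5, 24}
(A ∩ B) ∩ C = {5, 24}

A ∩ B ∩ C = {5, 24}


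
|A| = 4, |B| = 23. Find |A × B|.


|A × B| = |A| × |B|
= 4 × 23
= 92

|A × B| = 92


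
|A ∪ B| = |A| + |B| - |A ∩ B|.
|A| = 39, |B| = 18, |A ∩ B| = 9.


|A ∪ B| = |A| + |B| - |A ∩ B|
= 39 + 18 - 9
= 48

|A ∪ B| = 48


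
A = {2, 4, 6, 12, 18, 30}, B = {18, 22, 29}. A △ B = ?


A △ B = (A \ B) ∪ (B \ A) = elements in exactly one of A or B
A \ B = {2, 4, 6, 12, 30}
B \ A = {22, 29}
A △ B = {2, 4, 6, 12, 22, 29, 30}

A △ B = {2, 4, 6, 12, 22, 29, 30}


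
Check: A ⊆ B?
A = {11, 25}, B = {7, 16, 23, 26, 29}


A ⊆ B means every element of A is in B.
Elements in A not in B: {11, 25}
So A ⊄ B.

No, A ⊄ B


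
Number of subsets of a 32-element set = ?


Number of subsets = 2^n
= 2^32
= 4294967296

|P(A)| = 4294967296


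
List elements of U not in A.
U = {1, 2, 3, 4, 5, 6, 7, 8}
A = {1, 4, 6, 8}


Aᶜ = U \ A = elements in U but not in A
U = {1, 2, 3, 4, 5, 6, 7, 8}
A = {1, 4, 6, 8}
Aᶜ = {2, 3, 5, 7}

Aᶜ = {2, 3, 5, 7}


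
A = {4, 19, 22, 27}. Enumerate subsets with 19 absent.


A subset of A that omits 19 is a subset of A \ {19}, so there are 2^(n-1) = 2^3 = 8 of them.
Subsets excluding 19: ∅, {4}, {22}, {27}, {4, 22}, {4, 27}, {22, 27}, {4, 22, 27}

Subsets excluding 19 (8 total): ∅, {4}, {22}, {27}, {4, 22}, {4, 27}, {22, 27}, {4, 22, 27}


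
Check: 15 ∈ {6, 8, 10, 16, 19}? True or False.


A = {6, 8, 10, 16, 19}
Checking if 15 is in A
15 is not in A → False

15 ∉ A


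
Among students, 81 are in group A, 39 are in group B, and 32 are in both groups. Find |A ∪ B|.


|A ∪ B| = |A| + |B| - |A ∩ B|
= 81 + 39 - 32
= 88

|A ∪ B| = 88


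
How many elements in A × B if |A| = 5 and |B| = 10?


|A × B| = |A| × |B|
= 5 × 10
= 50

|A × B| = 50


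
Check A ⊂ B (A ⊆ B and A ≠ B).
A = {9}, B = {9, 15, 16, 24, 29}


A ⊂ B requires: A ⊆ B AND A ≠ B.
A ⊆ B? Yes
A = B? No
A ⊂ B: Yes (A is a proper subset of B)

Yes, A ⊂ B


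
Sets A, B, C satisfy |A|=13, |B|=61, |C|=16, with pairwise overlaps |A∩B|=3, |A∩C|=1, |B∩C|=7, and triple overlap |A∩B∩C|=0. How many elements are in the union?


|A∪B∪C| = |A|+|B|+|C| - |A∩B|-|A∩C|-|B∩C| + |A∩B∩C|
= 13+61+16 - 3-1-7 + 0
= 90 - 11 + 0
= 79

|A ∪ B ∪ C| = 79


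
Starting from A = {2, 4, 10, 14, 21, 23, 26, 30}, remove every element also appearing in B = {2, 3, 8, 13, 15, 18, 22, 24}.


A \ B = elements in A but not in B
A = {2, 4, 10, 14, 21, 23, 26, 30}
B = {2, 3, 8, 13, 15, 18, 22, 24}
Remove from A any elements in B
A \ B = {4, 10, 14, 21, 23, 26, 30}

A \ B = {4, 10, 14, 21, 23, 26, 30}


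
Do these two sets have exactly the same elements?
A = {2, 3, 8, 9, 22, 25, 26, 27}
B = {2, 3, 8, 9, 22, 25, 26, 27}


Two sets are equal iff they have exactly the same elements.
A = {2, 3, 8, 9, 22, 25, 26, 27}
B = {2, 3, 8, 9, 22, 25, 26, 27}
Same elements → A = B

Yes, A = B


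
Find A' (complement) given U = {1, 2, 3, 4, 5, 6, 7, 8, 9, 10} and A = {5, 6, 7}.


Aᶜ = U \ A = elements in U but not in A
U = {1, 2, 3, 4, 5, 6, 7, 8, 9, 10}
A = {5, 6, 7}
Aᶜ = {1, 2, 3, 4, 8, 9, 10}

Aᶜ = {1, 2, 3, 4, 8, 9, 10}


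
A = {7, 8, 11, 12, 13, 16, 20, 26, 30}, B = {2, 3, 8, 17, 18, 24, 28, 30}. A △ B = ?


A △ B = (A \ B) ∪ (B \ A) = elements in exactly one of A or B
A \ B = {7, 11, 12, 13, 16, 20, 26}
B \ A = {2, 3, 17, 18, 24, 28}
A △ B = {2, 3, 7, 11, 12, 13, 16, 17, 18, 20, 24, 26, 28}

A △ B = {2, 3, 7, 11, 12, 13, 16, 17, 18, 20, 24, 26, 28}


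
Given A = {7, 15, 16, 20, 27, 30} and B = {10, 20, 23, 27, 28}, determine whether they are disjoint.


Disjoint means A ∩ B = ∅.
A ∩ B = {20, 27}
A ∩ B ≠ ∅, so A and B are NOT disjoint.

No, A and B are not disjoint (A ∩ B = {20, 27})


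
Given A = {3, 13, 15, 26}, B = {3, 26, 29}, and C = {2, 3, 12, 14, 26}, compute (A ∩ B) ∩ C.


A ∩ B = {3, 26}
(A ∩ B) ∩ C = {3, 26}

A ∩ B ∩ C = {3, 26}


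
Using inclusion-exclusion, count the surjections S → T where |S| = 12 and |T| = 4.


n = |S| = 12, k = |T| = 4. Surjections via inclusion-exclusion:
S(n,k) = Σ(-1)^i × C(k,i) × (k-i)^n, i=0 to k
i=0: (-1)^0×C(4,0)×4^12 = 16777216
i=1: (-1)^1×C(4,1)×3^12 = -2125764
i=2: (-1)^2×C(4,2)×2^12 = 24576
i=3: (-1)^3×C(4,3)×1^12 = -4
i=4: (-1)^4×C(4,4)×0^12 = 0
Total = 14676024

Number of surjections = 14676024


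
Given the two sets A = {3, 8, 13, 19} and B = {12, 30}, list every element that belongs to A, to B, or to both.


A ∪ B = all elements in A or B (or both)
A = {3, 8, 13, 19}
B = {12, 30}
A ∪ B = {3, 8, 12, 13, 19, 30}

A ∪ B = {3, 8, 12, 13, 19, 30}


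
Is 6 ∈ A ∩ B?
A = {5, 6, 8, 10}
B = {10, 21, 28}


A = {5, 6, 8, 10}, B = {10, 21, 28}
A ∩ B = elements in both A and B
A ∩ B = {10}
Checking if 6 ∈ A ∩ B
6 is not in A ∩ B → False

6 ∉ A ∩ B


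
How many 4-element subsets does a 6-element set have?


C(n,k) = n! / (k!(n-k)!)
C(6,4) = 6! / (4!2!)
= 15

C(6,4) = 15


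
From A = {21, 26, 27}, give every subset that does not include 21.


A subset of A that omits 21 is a subset of A \ {21}, so there are 2^(n-1) = 2^2 = 4 of them.
Subsets excluding 21: ∅, {26}, {27}, {26, 27}

Subsets excluding 21 (4 total): ∅, {26}, {27}, {26, 27}


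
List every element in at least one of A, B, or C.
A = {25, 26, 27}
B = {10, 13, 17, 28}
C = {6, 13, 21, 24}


A ∪ B = {10, 13, 17, 25, 26, 27, 28}
(A ∪ B) ∪ C = {6, 10, 13, 17, 21, 24, 25, 26, 27, 28}

A ∪ B ∪ C = {6, 10, 13, 17, 21, 24, 25, 26, 27, 28}


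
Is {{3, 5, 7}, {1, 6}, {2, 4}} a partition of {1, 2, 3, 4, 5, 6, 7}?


A partition requires: (1) non-empty parts, (2) pairwise disjoint, (3) union = U
Parts: {3, 5, 7}, {1, 6}, {2, 4}
Union of parts: {1, 2, 3, 4, 5, 6, 7}
U = {1, 2, 3, 4, 5, 6, 7}
All non-empty? True
Pairwise disjoint? True
Covers U? True

Yes, valid partition


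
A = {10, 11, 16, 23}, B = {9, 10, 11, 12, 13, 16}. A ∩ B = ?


A ∩ B = elements in both A and B
A = {10, 11, 16, 23}
B = {9, 10, 11, 12, 13, 16}
A ∩ B = {10, 11, 16}

A ∩ B = {10, 11, 16}


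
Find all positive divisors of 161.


Checking each candidate:
Condition: positive divisors of 161
Result = {1, 7, 23, 161}

{1, 7, 23, 161}


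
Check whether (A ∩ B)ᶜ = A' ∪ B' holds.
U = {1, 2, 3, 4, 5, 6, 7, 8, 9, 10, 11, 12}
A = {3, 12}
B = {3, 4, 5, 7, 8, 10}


LHS: A ∩ B = {3}
(A ∩ B)' = U \ (A ∩ B) = {1, 2, 4, 5, 6, 7, 8, 9, 10, 11, 12}
A' = {1, 2, 4, 5, 6, 7, 8, 9, 10, 11}, B' = {1, 2, 6, 9, 11, 12}
Claimed RHS: A' ∪ B' = {1, 2, 4, 5, 6, 7, 8, 9, 10, 11, 12}
Identity is VALID: LHS = RHS = {1, 2, 4, 5, 6, 7, 8, 9, 10, 11, 12} ✓

Identity is valid. (A ∩ B)' = A' ∪ B' = {1, 2, 4, 5, 6, 7, 8, 9, 10, 11, 12}


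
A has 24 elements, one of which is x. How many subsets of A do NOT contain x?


Subsets of A avoiding x are subsets of A \ {x}, which has 23 elements.
Count = 2^(n-1) = 2^23
= 8388608

Number of subsets avoiding x = 8388608


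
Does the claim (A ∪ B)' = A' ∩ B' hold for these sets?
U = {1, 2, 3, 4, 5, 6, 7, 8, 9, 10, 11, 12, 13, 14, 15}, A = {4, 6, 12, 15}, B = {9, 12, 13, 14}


LHS: A ∪ B = {4, 6, 9, 12, 13, 14, 15}
(A ∪ B)' = U \ (A ∪ B) = {1, 2, 3, 5, 7, 8, 10, 11}
A' = {1, 2, 3, 5, 7, 8, 9, 10, 11, 13, 14}, B' = {1, 2, 3, 4, 5, 6, 7, 8, 10, 11, 15}
Claimed RHS: A' ∩ B' = {1, 2, 3, 5, 7, 8, 10, 11}
Identity is VALID: LHS = RHS = {1, 2, 3, 5, 7, 8, 10, 11} ✓

Identity is valid. (A ∪ B)' = A' ∩ B' = {1, 2, 3, 5, 7, 8, 10, 11}


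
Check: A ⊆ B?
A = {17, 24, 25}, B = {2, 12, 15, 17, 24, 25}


A ⊆ B means every element of A is in B.
All elements of A are in B.
So A ⊆ B.

Yes, A ⊆ B


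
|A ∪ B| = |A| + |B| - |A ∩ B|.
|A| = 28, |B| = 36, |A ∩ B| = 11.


|A ∪ B| = |A| + |B| - |A ∩ B|
= 28 + 36 - 11
= 53

|A ∪ B| = 53


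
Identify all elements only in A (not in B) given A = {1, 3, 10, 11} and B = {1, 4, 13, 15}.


A = {1, 3, 10, 11}
B = {1, 4, 13, 15}
Region: only in A (not in B)
Elements: {3, 10, 11}

Elements only in A (not in B): {3, 10, 11}


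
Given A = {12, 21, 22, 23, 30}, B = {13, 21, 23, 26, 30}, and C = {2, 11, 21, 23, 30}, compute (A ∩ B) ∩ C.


A ∩ B = {21, 23, 30}
(A ∩ B) ∩ C = {21, 23, 30}

A ∩ B ∩ C = {21, 23, 30}


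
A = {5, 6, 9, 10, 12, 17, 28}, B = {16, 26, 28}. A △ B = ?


A △ B = (A \ B) ∪ (B \ A) = elements in exactly one of A or B
A \ B = {5, 6, 9, 10, 12, 17}
B \ A = {16, 26}
A △ B = {5, 6, 9, 10, 12, 16, 17, 26}

A △ B = {5, 6, 9, 10, 12, 16, 17, 26}


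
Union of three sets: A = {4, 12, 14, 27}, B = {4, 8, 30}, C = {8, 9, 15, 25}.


A ∪ B = {4, 8, 12, 14, 27, 30}
(A ∪ B) ∪ C = {4, 8, 9, 12, 14, 15, 25, 27, 30}

A ∪ B ∪ C = {4, 8, 9, 12, 14, 15, 25, 27, 30}


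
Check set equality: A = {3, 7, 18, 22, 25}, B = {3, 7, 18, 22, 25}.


Two sets are equal iff they have exactly the same elements.
A = {3, 7, 18, 22, 25}
B = {3, 7, 18, 22, 25}
Same elements → A = B

Yes, A = B


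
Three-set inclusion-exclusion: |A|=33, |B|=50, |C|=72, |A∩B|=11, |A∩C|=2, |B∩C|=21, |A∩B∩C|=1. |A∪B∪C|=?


|A∪B∪C| = |A|+|B|+|C| - |A∩B|-|A∩C|-|B∩C| + |A∩B∩C|
= 33+50+72 - 11-2-21 + 1
= 155 - 34 + 1
= 122

|A ∪ B ∪ C| = 122


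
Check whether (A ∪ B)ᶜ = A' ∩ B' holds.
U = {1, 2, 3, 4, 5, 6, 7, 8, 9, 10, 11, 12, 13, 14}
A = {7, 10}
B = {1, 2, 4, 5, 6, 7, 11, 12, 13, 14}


LHS: A ∪ B = {1, 2, 4, 5, 6, 7, 10, 11, 12, 13, 14}
(A ∪ B)' = U \ (A ∪ B) = {3, 8, 9}
A' = {1, 2, 3, 4, 5, 6, 8, 9, 11, 12, 13, 14}, B' = {3, 8, 9, 10}
Claimed RHS: A' ∩ B' = {3, 8, 9}
Identity is VALID: LHS = RHS = {3, 8, 9} ✓

Identity is valid. (A ∪ B)' = A' ∩ B' = {3, 8, 9}


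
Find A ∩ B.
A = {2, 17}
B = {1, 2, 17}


A ∩ B = elements in both A and B
A = {2, 17}
B = {1, 2, 17}
A ∩ B = {2, 17}

A ∩ B = {2, 17}


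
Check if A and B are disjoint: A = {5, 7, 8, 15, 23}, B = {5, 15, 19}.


Disjoint means A ∩ B = ∅.
A ∩ B = {5, 15}
A ∩ B ≠ ∅, so A and B are NOT disjoint.

No, A and B are not disjoint (A ∩ B = {5, 15})


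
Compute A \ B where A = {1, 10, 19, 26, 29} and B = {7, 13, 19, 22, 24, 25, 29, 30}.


A \ B = elements in A but not in B
A = {1, 10, 19, 26, 29}
B = {7, 13, 19, 22, 24, 25, 29, 30}
Remove from A any elements in B
A \ B = {1, 10, 26}

A \ B = {1, 10, 26}


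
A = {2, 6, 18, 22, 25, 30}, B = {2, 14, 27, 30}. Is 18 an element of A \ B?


A = {2, 6, 18, 22, 25, 30}, B = {2, 14, 27, 30}
A \ B = elements in A but not in B
A \ B = {6, 18, 22, 25}
Checking if 18 ∈ A \ B
18 is in A \ B → True

18 ∈ A \ B


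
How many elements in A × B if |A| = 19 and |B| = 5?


|A × B| = |A| × |B|
= 19 × 5
= 95

|A × B| = 95


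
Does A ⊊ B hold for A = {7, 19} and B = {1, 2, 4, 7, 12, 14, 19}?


A ⊂ B requires: A ⊆ B AND A ≠ B.
A ⊆ B? Yes
A = B? No
A ⊂ B: Yes (A is a proper subset of B)

Yes, A ⊂ B


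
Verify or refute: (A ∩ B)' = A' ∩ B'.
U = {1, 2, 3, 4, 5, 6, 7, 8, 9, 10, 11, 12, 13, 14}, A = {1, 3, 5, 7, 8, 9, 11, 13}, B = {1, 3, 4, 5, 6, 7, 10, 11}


LHS: A ∩ B = {1, 3, 5, 7, 11}
(A ∩ B)' = U \ (A ∩ B) = {2, 4, 6, 8, 9, 10, 12, 13, 14}
A' = {2, 4, 6, 10, 12, 14}, B' = {2, 8, 9, 12, 13, 14}
Claimed RHS: A' ∩ B' = {2, 12, 14}
Identity is INVALID: LHS = {2, 4, 6, 8, 9, 10, 12, 13, 14} but the RHS claimed here equals {2, 12, 14}. The correct form is (A ∩ B)' = A' ∪ B'.

Identity is invalid: (A ∩ B)' = {2, 4, 6, 8, 9, 10, 12, 13, 14} but A' ∩ B' = {2, 12, 14}. The correct De Morgan law is (A ∩ B)' = A' ∪ B'.


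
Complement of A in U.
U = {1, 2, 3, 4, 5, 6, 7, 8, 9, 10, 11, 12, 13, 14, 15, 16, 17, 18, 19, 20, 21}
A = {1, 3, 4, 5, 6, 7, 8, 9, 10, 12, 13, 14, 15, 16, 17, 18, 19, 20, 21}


Aᶜ = U \ A = elements in U but not in A
U = {1, 2, 3, 4, 5, 6, 7, 8, 9, 10, 11, 12, 13, 14, 15, 16, 17, 18, 19, 20, 21}
A = {1, 3, 4, 5, 6, 7, 8, 9, 10, 12, 13, 14, 15, 16, 17, 18, 19, 20, 21}
Aᶜ = {2, 11}

Aᶜ = {2, 11}
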